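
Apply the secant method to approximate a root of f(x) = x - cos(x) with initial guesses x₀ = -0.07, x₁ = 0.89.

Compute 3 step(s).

f(x) = x - cos(x)
x₀ = -0.07, x₁ = 0.89

Secant formula: x_{n+1} = x_n - f(x_n)(x_n - x_{n-1})/(f(x_n) - f(x_{n-1}))

Iteration 1:
  f(-0.070000) = -1.067551
  f(0.890000) = 0.260588
  x_2 = 0.890000 - 0.260588×(0.890000 - (-0.070000))/(0.260588 - (-1.067551))
       = 0.701643
Iteration 2:
  f(0.890000) = 0.260588
  f(0.701643) = -0.062140
  x_3 = 0.701643 - (-0.062140)×(0.701643 - 0.890000)/(-0.062140 - 0.260588)
       = 0.737910
Iteration 3:
  f(0.701643) = -0.062140
  f(0.737910) = -0.001966
  x_4 = 0.737910 - (-0.001966)×(0.737910 - 0.701643)/(-0.001966 - (-0.062140))
       = 0.739095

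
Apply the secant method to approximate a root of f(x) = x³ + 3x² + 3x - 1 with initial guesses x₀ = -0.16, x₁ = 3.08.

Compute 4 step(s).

f(x) = x³ + 3x² + 3x - 1
x₀ = -0.16, x₁ = 3.08

Secant formula: x_{n+1} = x_n - f(x_n)(x_n - x_{n-1})/(f(x_n) - f(x_{n-1}))

Iteration 1:
  f(-0.160000) = -1.407296
  f(3.080000) = 65.917312
  x_2 = 3.080000 - 65.917312×(3.080000 - (-0.160000))/(65.917312 - (-1.407296))
       = -0.092274
Iteration 2:
  f(3.080000) = 65.917312
  f(-0.092274) = -1.252064
  x_3 = -0.092274 - (-1.252064)×(-0.092274 - 3.080000)/(-1.252064 - 65.917312)
       = -0.033141
Iteration 3:
  f(-0.092274) = -1.252064
  f(-0.033141) = -1.096165
  x_4 = -0.033141 - (-1.096165)×(-0.033141 - (-0.092274))/(-1.096165 - (-1.252064))
       = 0.382636
Iteration 4:
  f(-0.033141) = -1.096165
  f(0.382636) = 0.643160
  x_5 = 0.382636 - 0.643160×(0.382636 - (-0.033141))/(0.643160 - (-1.096165))
       = 0.228892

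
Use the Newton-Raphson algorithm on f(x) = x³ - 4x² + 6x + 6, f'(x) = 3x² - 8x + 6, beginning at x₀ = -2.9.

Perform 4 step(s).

f(x) = x³ - 4x² + 6x + 6
f'(x) = 3x² - 8x + 6
x₀ = -2.9

Newton-Raphson formula: x_{n+1} = x_n - f(x_n)/f'(x_n)

Iteration 1:
  f(-2.900000) = -69.429000
  f'(-2.900000) = 54.430000
  x_1 = -2.900000 - (-69.429000)/54.430000 = -1.624435
Iteration 2:
  f(-1.624435) = -18.588309
  f'(-1.624435) = 26.911848
  x_2 = -1.624435 - (-18.588309)/26.911848 = -0.933724
Iteration 3:
  f(-0.933724) = -3.903766
  f'(-0.933724) = 16.085315
  x_3 = -0.933724 - (-3.903766)/16.085315 = -0.691033
Iteration 4:
  f(-0.691033) = -0.386288
  f'(-0.691033) = 12.960841
  x_4 = -0.691033 - (-0.386288)/12.960841 = -0.661229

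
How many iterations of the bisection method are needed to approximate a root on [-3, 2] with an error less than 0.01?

We need (b-a)/2^n ≤ 0.01
(2 - (-3))/2^n ≤ 0.01
5/2^n ≤ 0.01
2^n ≥ 500
n ≥ log₂(500) = 8.97
n ≥ 9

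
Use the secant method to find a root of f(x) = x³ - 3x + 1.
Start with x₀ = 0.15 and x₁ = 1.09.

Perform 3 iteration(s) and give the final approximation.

f(x) = x³ - 3x + 1
x₀ = 0.15, x₁ = 1.09

Secant formula: x_{n+1} = x_n - f(x_n)(x_n - x_{n-1})/(f(x_n) - f(x_{n-1}))

Iteration 1:
  f(0.150000) = 0.553375
  f(1.090000) = -0.974971
  x_2 = 1.090000 - (-0.974971)×(1.090000 - 0.150000)/(-0.974971 - 0.553375)
       = 0.490350
Iteration 2:
  f(1.090000) = -0.974971
  f(0.490350) = -0.353149
  x_3 = 0.490350 - (-0.353149)×(0.490350 - 1.090000)/(-0.353149 - (-0.974971))
       = 0.149794
Iteration 3:
  f(0.490350) = -0.353149
  f(0.149794) = 0.553980
  x_4 = 0.149794 - 0.553980×(0.149794 - 0.490350)/(0.553980 - (-0.353149))
       = 0.357770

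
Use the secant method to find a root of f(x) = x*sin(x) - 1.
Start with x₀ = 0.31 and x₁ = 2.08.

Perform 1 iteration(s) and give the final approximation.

f(x) = x*sin(x) - 1
x₀ = 0.31, x₁ = 2.08

Secant formula: x_{n+1} = x_n - f(x_n)(x_n - x_{n-1})/(f(x_n) - f(x_{n-1}))

Iteration 1:
  f(0.310000) = -0.905432
  f(2.080000) = 0.816117
  x_2 = 2.080000 - 0.816117×(2.080000 - 0.310000)/(0.816117 - (-0.905432))
       = 1.240914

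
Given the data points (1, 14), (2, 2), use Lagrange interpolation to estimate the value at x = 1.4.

Lagrange interpolation formula:
P(x) = Σ yᵢ × Lᵢ(x)
where Lᵢ(x) = Π_{j≠i} (x - xⱼ)/(xᵢ - xⱼ)

L_0(1.4) = (1.4 - 2)/(1 - 2) = 0.600000
L_1(1.4) = (1.4 - 1)/(2 - 1) = 0.400000

P(1.4) = 14×L_0(1.4) + 2×L_1(1.4)
P(1.4) = 9.200000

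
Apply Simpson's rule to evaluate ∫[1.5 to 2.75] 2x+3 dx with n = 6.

f(x) = 2x+3
a = 1.5, b = 2.75, n = 6
h = (b - a)/n = 0.208333

Simpson's rule: (h/3)[f(x₀) + 4f(x₁) + 2f(x₂) + ... + f(xₙ)]

x_0 = 1.5000, f(x_0) = 6.000000, coefficient = 1
x_1 = 1.7083, f(x_1) = 6.416667, coefficient = 4
x_2 = 1.9167, f(x_2) = 6.833333, coefficient = 2
x_3 = 2.1250, f(x_3) = 7.250000, coefficient = 4
x_4 = 2.3333, f(x_4) = 7.666667, coefficient = 2
x_5 = 2.5417, f(x_5) = 8.083333, coefficient = 4
x_6 = 2.7500, f(x_6) = 8.500000, coefficient = 1

I ≈ (0.208333/3) × 130.500000 = 9.062500
Exact value: 9.062500
Error: 0.000000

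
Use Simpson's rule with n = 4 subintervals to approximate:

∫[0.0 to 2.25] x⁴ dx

f(x) = x⁴
a = 0.0, b = 2.25, n = 4
h = (b - a)/n = 0.562500

Simpson's rule: (h/3)[f(x₀) + 4f(x₁) + 2f(x₂) + ... + f(xₙ)]

x_0 = 0.0000, f(x_0) = 0.000000, coefficient = 1
x_1 = 0.5625, f(x_1) = 0.100113, coefficient = 4
x_2 = 1.1250, f(x_2) = 1.601807, coefficient = 2
x_3 = 1.6875, f(x_3) = 8.109146, coefficient = 4
x_4 = 2.2500, f(x_4) = 25.628906, coefficient = 1

I ≈ (0.562500/3) × 61.669556 = 11.563042
Exact value: 11.533008
Error: 0.030034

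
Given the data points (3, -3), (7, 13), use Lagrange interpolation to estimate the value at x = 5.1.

Lagrange interpolation formula:
P(x) = Σ yᵢ × Lᵢ(x)
where Lᵢ(x) = Π_{j≠i} (x - xⱼ)/(xᵢ - xⱼ)

L_0(5.1) = (5.1 - 7)/(3 - 7) = 0.475000
L_1(5.1) = (5.1 - 3)/(7 - 3) = 0.525000

P(5.1) = (-3)×L_0(5.1) + 13×L_1(5.1)
P(5.1) = 5.400000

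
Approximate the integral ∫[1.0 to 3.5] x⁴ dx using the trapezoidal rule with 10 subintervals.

f(x) = x⁴
a = 1.0, b = 3.5, n = 10
h = (b - a)/n = 0.250000

Trapezoidal rule: (h/2)[f(x₀) + 2f(x₁) + 2f(x₂) + ... + f(xₙ)]

x_0 = 1.0000, f(x_0) = 1.000000, coefficient = 1
x_1 = 1.2500, f(x_1) = 2.441406, coefficient = 2
x_2 = 1.5000, f(x_2) = 5.062500, coefficient = 2
x_3 = 1.7500, f(x_3) = 9.378906, coefficient = 2
x_4 = 2.0000, f(x_4) = 16.000000, coefficient = 2
x_5 = 2.2500, f(x_5) = 25.628906, coefficient = 2
x_6 = 2.5000, f(x_6) = 39.062500, coefficient = 2
x_7 = 2.7500, f(x_7) = 57.191406, coefficient = 2
x_8 = 3.0000, f(x_8) = 81.000000, coefficient = 2
x_9 = 3.2500, f(x_9) = 111.566406, coefficient = 2
x_10 = 3.5000, f(x_10) = 150.062500, coefficient = 1

I ≈ (0.250000/2) × 845.726562 = 105.715820
Exact value: 104.843750
Error: 0.872070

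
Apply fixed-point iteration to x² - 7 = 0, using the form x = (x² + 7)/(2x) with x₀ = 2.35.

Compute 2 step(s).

Equation: x² - 7 = 0
Fixed-point form: x = (x² + 7)/(2x)
x₀ = 2.35

x_1 = g(2.350000) = 2.664362
x_2 = g(2.664362) = 2.645816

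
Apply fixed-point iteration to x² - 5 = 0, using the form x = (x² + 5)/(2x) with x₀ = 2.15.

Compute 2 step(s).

Equation: x² - 5 = 0
Fixed-point form: x = (x² + 5)/(2x)
x₀ = 2.15

x_1 = g(2.150000) = 2.237791
x_2 = g(2.237791) = 2.236069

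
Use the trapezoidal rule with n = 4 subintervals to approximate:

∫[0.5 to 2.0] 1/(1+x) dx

f(x) = 1/(1+x)
a = 0.5, b = 2.0, n = 4
h = (b - a)/n = 0.375000

Trapezoidal rule: (h/2)[f(x₀) + 2f(x₁) + 2f(x₂) + ... + f(xₙ)]

x_0 = 0.5000, f(x_0) = 0.666667, coefficient = 1
x_1 = 0.8750, f(x_1) = 0.533333, coefficient = 2
x_2 = 1.2500, f(x_2) = 0.444444, coefficient = 2
x_3 = 1.6250, f(x_3) = 0.380952, coefficient = 2
x_4 = 2.0000, f(x_4) = 0.333333, coefficient = 1

I ≈ (0.375000/2) × 3.717460 = 0.697024
Exact value: 0.693147
Error: 0.003877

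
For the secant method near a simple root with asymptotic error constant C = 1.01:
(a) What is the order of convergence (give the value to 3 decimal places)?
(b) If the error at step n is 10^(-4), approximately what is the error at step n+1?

(a) Secant method has superlinear convergence with order φ = (1+√5)/2 ≈ 1.618.
    This means |e_{n+1}| ≈ C|e_n|^1.618.

(b) With |e_n| = 10^(-4) and C = 1.01:
    |e_{n+1}| ≈ 1.01 × (10^(-4))^1.618 = 1.01 × 10^(-6.47)

(a) ≈ 1.618 (golden ratio); (b) |e_{n+1}| ≈ 3.406e-07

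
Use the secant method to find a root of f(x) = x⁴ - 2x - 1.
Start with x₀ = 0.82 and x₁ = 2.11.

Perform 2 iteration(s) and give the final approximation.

f(x) = x⁴ - 2x - 1
x₀ = 0.82, x₁ = 2.11

Secant formula: x_{n+1} = x_n - f(x_n)(x_n - x_{n-1})/(f(x_n) - f(x_{n-1}))

Iteration 1:
  f(0.820000) = -2.187878
  f(2.110000) = 14.601194
  x_2 = 2.110000 - 14.601194×(2.110000 - 0.820000)/(14.601194 - (-2.187878))
       = 0.988107
Iteration 2:
  f(2.110000) = 14.601194
  f(0.988107) = -2.022944
  x_3 = 0.988107 - (-2.022944)×(0.988107 - 2.110000)/(-2.022944 - 14.601194)
       = 1.124627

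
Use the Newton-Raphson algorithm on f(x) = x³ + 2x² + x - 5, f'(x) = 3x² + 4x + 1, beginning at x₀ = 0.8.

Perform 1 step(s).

f(x) = x³ + 2x² + x - 5
f'(x) = 3x² + 4x + 1
x₀ = 0.8

Newton-Raphson formula: x_{n+1} = x_n - f(x_n)/f'(x_n)

Iteration 1:
  f(0.800000) = -2.408000
  f'(0.800000) = 6.120000
  x_1 = 0.800000 - (-2.408000)/6.120000 = 1.193464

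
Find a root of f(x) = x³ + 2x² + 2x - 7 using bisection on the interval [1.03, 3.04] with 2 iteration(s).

f(x) = x³ + 2x² + 2x - 7
Initial interval: [1.03, 3.04]

Iteration 1:
  c_1 = (1.030000 + 3.040000)/2 = 2.035000
  f(c_1) = f(2.035000) = 13.779843
  f(a) × f(c) < 0, new interval: [1.030000, 2.035000]
Iteration 2:
  c_2 = (1.030000 + 2.035000)/2 = 1.532500
  f(c_2) = f(1.532500) = 4.361275
  f(a) × f(c) < 0, new interval: [1.030000, 1.532500]

After 2 iteration(s), the approximation is c_2 = 1.532500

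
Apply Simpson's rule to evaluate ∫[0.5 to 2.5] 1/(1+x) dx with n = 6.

f(x) = 1/(1+x)
a = 0.5, b = 2.5, n = 6
h = (b - a)/n = 0.333333

Simpson's rule: (h/3)[f(x₀) + 4f(x₁) + 2f(x₂) + ... + f(xₙ)]

x_0 = 0.5000, f(x_0) = 0.666667, coefficient = 1
x_1 = 0.8333, f(x_1) = 0.545455, coefficient = 4
x_2 = 1.1667, f(x_2) = 0.461538, coefficient = 2
x_3 = 1.5000, f(x_3) = 0.400000, coefficient = 4
x_4 = 1.8333, f(x_4) = 0.352941, coefficient = 2
x_5 = 2.1667, f(x_5) = 0.315789, coefficient = 4
x_6 = 2.5000, f(x_6) = 0.285714, coefficient = 1

I ≈ (0.333333/3) × 7.626316 = 0.847368
Exact value: 0.847298
Error: 0.000071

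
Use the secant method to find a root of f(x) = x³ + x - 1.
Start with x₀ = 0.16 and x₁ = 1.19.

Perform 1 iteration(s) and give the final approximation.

f(x) = x³ + x - 1
x₀ = 0.16, x₁ = 1.19

Secant formula: x_{n+1} = x_n - f(x_n)(x_n - x_{n-1})/(f(x_n) - f(x_{n-1}))

Iteration 1:
  f(0.160000) = -0.835904
  f(1.190000) = 1.875159
  x_2 = 1.190000 - 1.875159×(1.190000 - 0.160000)/(1.875159 - (-0.835904))
       = 0.477581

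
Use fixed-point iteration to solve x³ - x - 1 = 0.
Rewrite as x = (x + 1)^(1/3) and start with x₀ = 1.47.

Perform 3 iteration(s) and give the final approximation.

Equation: x³ - x - 1 = 0
Fixed-point form: x = (x + 1)^(1/3)
x₀ = 1.47

x_1 = g(1.470000) = 1.351758
x_2 = g(1.351758) = 1.329834
x_3 = g(1.329834) = 1.325689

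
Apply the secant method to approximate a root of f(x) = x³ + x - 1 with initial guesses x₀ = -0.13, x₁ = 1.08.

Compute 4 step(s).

f(x) = x³ + x - 1
x₀ = -0.13, x₁ = 1.08

Secant formula: x_{n+1} = x_n - f(x_n)(x_n - x_{n-1})/(f(x_n) - f(x_{n-1}))

Iteration 1:
  f(-0.130000) = -1.132197
  f(1.080000) = 1.339712
  x_2 = 1.080000 - 1.339712×(1.080000 - (-0.130000))/(1.339712 - (-1.132197))
       = 0.424211
Iteration 2:
  f(1.080000) = 1.339712
  f(0.424211) = -0.499451
  x_3 = 0.424211 - (-0.499451)×(0.424211 - 1.080000)/(-0.499451 - 1.339712)
       = 0.602300
Iteration 3:
  f(0.424211) = -0.499451
  f(0.602300) = -0.179207
  x_4 = 0.602300 - (-0.179207)×(0.602300 - 0.424211)/(-0.179207 - (-0.499451))
       = 0.701958
Iteration 4:
  f(0.602300) = -0.179207
  f(0.701958) = 0.047844
  x_5 = 0.701958 - 0.047844×(0.701958 - 0.602300)/(0.047844 - (-0.179207))
       = 0.680958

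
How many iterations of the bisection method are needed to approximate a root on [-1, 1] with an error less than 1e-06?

We need (b-a)/2^n ≤ 1e-06
(1 - (-1))/2^n ≤ 1e-06
2/2^n ≤ 1e-06
2^n ≥ 2000000
n ≥ log₂(2000000) = 20.93
n ≥ 21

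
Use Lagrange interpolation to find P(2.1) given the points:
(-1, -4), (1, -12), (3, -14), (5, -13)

Lagrange interpolation formula:
P(x) = Σ yᵢ × Lᵢ(x)
where Lᵢ(x) = Π_{j≠i} (x - xⱼ)/(xᵢ - xⱼ)

L_0(2.1) = (2.1 - 1)/(-1 - 1) × (2.1 - 3)/(-1 - 3) × (2.1 - 5)/(-1 - 5) = -0.059812
L_1(2.1) = (2.1 - (-1))/(1 - (-1)) × (2.1 - 3)/(1 - 3) × (2.1 - 5)/(1 - 5) = 0.505687
L_2(2.1) = (2.1 - (-1))/(3 - (-1)) × (2.1 - 1)/(3 - 1) × (2.1 - 5)/(3 - 5) = 0.618063
L_3(2.1) = (2.1 - (-1))/(5 - (-1)) × (2.1 - 1)/(5 - 1) × (2.1 - 3)/(5 - 3) = -0.063938

P(2.1) = (-4)×L_0(2.1) + (-12)×L_1(2.1) + (-14)×L_2(2.1) + (-13)×L_3(2.1)
P(2.1) = -13.650688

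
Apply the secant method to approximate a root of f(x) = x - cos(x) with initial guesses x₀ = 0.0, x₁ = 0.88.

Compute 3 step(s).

f(x) = x - cos(x)
x₀ = 0.0, x₁ = 0.88

Secant formula: x_{n+1} = x_n - f(x_n)(x_n - x_{n-1})/(f(x_n) - f(x_{n-1}))

Iteration 1:
  f(0.000000) = -1.000000
  f(0.880000) = 0.242849
  x_2 = 0.880000 - 0.242849×(0.880000 - 0.000000)/(0.242849 - (-1.000000))
       = 0.708051
Iteration 2:
  f(0.880000) = 0.242849
  f(0.708051) = -0.051580
  x_3 = 0.708051 - (-0.051580)×(0.708051 - 0.880000)/(-0.051580 - 0.242849)
       = 0.738174
Iteration 3:
  f(0.708051) = -0.051580
  f(0.738174) = -0.001524
  x_4 = 0.738174 - (-0.001524)×(0.738174 - 0.708051)/(-0.001524 - (-0.051580))
       = 0.739091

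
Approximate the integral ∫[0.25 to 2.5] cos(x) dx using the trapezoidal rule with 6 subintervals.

f(x) = cos(x)
a = 0.25, b = 2.5, n = 6
h = (b - a)/n = 0.375000

Trapezoidal rule: (h/2)[f(x₀) + 2f(x₁) + 2f(x₂) + ... + f(xₙ)]

x_0 = 0.2500, f(x_0) = 0.968912, coefficient = 1
x_1 = 0.6250, f(x_1) = 0.810963, coefficient = 2
x_2 = 1.0000, f(x_2) = 0.540302, coefficient = 2
x_3 = 1.3750, f(x_3) = 0.194548, coefficient = 2
x_4 = 1.7500, f(x_4) = -0.178246, coefficient = 2
x_5 = 2.1250, f(x_5) = -0.526266, coefficient = 2
x_6 = 2.5000, f(x_6) = -0.801144, coefficient = 1

I ≈ (0.375000/2) × 1.850370 = 0.346944
Exact value: 0.351068
Error: 0.004124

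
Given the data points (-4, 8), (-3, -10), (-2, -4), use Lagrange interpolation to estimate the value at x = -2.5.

Lagrange interpolation formula:
P(x) = Σ yᵢ × Lᵢ(x)
where Lᵢ(x) = Π_{j≠i} (x - xⱼ)/(xᵢ - xⱼ)

L_0(-2.5) = (-2.5 - (-3))/(-4 - (-3)) × (-2.5 - (-2))/(-4 - (-2)) = -0.125000
L_1(-2.5) = (-2.5 - (-4))/(-3 - (-4)) × (-2.5 - (-2))/(-3 - (-2)) = 0.750000
L_2(-2.5) = (-2.5 - (-4))/(-2 - (-4)) × (-2.5 - (-3))/(-2 - (-3)) = 0.375000

P(-2.5) = 8×L_0(-2.5) + (-10)×L_1(-2.5) + (-4)×L_2(-2.5)
P(-2.5) = -10.000000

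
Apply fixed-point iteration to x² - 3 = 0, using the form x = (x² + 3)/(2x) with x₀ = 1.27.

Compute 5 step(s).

Equation: x² - 3 = 0
Fixed-point form: x = (x² + 3)/(2x)
x₀ = 1.27

x_1 = g(1.270000) = 1.816102
x_2 = g(1.816102) = 1.733996
x_3 = g(1.733996) = 1.732052
x_4 = g(1.732052) = 1.732051
x_5 = g(1.732051) = 1.732051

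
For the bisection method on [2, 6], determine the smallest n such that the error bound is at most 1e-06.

We need (b-a)/2^n ≤ 1e-06
(6 - 2)/2^n ≤ 1e-06
4/2^n ≤ 1e-06
2^n ≥ 4000000
n ≥ log₂(4000000) = 21.93
n ≥ 22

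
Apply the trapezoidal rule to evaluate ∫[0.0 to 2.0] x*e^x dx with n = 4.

f(x) = x*e^x
a = 0.0, b = 2.0, n = 4
h = (b - a)/n = 0.500000

Trapezoidal rule: (h/2)[f(x₀) + 2f(x₁) + 2f(x₂) + ... + f(xₙ)]

x_0 = 0.0000, f(x_0) = 0.000000, coefficient = 1
x_1 = 0.5000, f(x_1) = 0.824361, coefficient = 2
x_2 = 1.0000, f(x_2) = 2.718282, coefficient = 2
x_3 = 1.5000, f(x_3) = 6.722534, coefficient = 2
x_4 = 2.0000, f(x_4) = 14.778112, coefficient = 1

I ≈ (0.500000/2) × 35.308464 = 8.827116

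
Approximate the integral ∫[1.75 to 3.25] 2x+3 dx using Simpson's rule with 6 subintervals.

f(x) = 2x+3
a = 1.75, b = 3.25, n = 6
h = (b - a)/n = 0.250000

Simpson's rule: (h/3)[f(x₀) + 4f(x₁) + 2f(x₂) + ... + f(xₙ)]

x_0 = 1.7500, f(x_0) = 6.500000, coefficient = 1
x_1 = 2.0000, f(x_1) = 7.000000, coefficient = 4
x_2 = 2.2500, f(x_2) = 7.500000, coefficient = 2
x_3 = 2.5000, f(x_3) = 8.000000, coefficient = 4
x_4 = 2.7500, f(x_4) = 8.500000, coefficient = 2
x_5 = 3.0000, f(x_5) = 9.000000, coefficient = 4
x_6 = 3.2500, f(x_6) = 9.500000, coefficient = 1

I ≈ (0.250000/3) × 144.000000 = 12.000000
Exact value: 12.000000
Error: 0.000000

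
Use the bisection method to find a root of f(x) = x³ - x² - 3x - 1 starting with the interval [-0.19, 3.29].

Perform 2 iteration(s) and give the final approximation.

f(x) = x³ - x² - 3x - 1
Initial interval: [-0.19, 3.29]

Iteration 1:
  c_1 = (-0.190000 + 3.290000)/2 = 1.550000
  f(c_1) = f(1.550000) = -4.328625
  f(a) × f(c) ≥ 0, new interval: [1.550000, 3.290000]
Iteration 2:
  c_2 = (1.550000 + 3.290000)/2 = 2.420000
  f(c_2) = f(2.420000) = 0.056088
  f(a) × f(c) < 0, new interval: [1.550000, 2.420000]

After 2 iteration(s), the approximation is c_2 = 2.420000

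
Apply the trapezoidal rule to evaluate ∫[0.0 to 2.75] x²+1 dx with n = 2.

f(x) = x²+1
a = 0.0, b = 2.75, n = 2
h = (b - a)/n = 1.375000

Trapezoidal rule: (h/2)[f(x₀) + 2f(x₁) + 2f(x₂) + ... + f(xₙ)]

x_0 = 0.0000, f(x_0) = 1.000000, coefficient = 1
x_1 = 1.3750, f(x_1) = 2.890625, coefficient = 2
x_2 = 2.7500, f(x_2) = 8.562500, coefficient = 1

I ≈ (1.375000/2) × 15.343750 = 10.548828
Exact value: 9.682292
Error: 0.866536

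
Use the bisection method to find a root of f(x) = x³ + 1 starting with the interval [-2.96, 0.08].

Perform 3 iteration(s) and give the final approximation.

f(x) = x³ + 1
Initial interval: [-2.96, 0.08]

Iteration 1:
  c_1 = (-2.960000 + 0.080000)/2 = -1.440000
  f(c_1) = f(-1.440000) = -1.985984
  f(a) × f(c) ≥ 0, new interval: [-1.440000, 0.080000]
Iteration 2:
  c_2 = (-1.440000 + 0.080000)/2 = -0.680000
  f(c_2) = f(-0.680000) = 0.685568
  f(a) × f(c) < 0, new interval: [-1.440000, -0.680000]
Iteration 3:
  c_3 = (-1.440000 + (-0.680000))/2 = -1.060000
  f(c_3) = f(-1.060000) = -0.191016
  f(a) × f(c) ≥ 0, new interval: [-1.060000, -0.680000]

After 3 iteration(s), the approximation is c_3 = -1.060000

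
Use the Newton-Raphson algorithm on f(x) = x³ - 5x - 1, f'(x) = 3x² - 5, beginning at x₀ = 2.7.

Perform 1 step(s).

f(x) = x³ - 5x - 1
f'(x) = 3x² - 5
x₀ = 2.7

Newton-Raphson formula: x_{n+1} = x_n - f(x_n)/f'(x_n)

Iteration 1:
  f(2.700000) = 5.183000
  f'(2.700000) = 16.870000
  x_1 = 2.700000 - 5.183000/16.870000 = 2.392768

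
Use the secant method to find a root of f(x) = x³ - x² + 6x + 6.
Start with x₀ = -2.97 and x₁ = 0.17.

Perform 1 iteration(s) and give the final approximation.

f(x) = x³ - x² + 6x + 6
x₀ = -2.97, x₁ = 0.17

Secant formula: x_{n+1} = x_n - f(x_n)(x_n - x_{n-1})/(f(x_n) - f(x_{n-1}))

Iteration 1:
  f(-2.970000) = -46.838973
  f(0.170000) = 6.996013
  x_2 = 0.170000 - 6.996013×(0.170000 - (-2.970000))/(6.996013 - (-46.838973))
       = -0.238052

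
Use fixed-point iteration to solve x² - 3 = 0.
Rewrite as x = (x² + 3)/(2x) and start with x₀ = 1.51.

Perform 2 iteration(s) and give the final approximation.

Equation: x² - 3 = 0
Fixed-point form: x = (x² + 3)/(2x)
x₀ = 1.51

x_1 = g(1.510000) = 1.748377
x_2 = g(1.748377) = 1.732127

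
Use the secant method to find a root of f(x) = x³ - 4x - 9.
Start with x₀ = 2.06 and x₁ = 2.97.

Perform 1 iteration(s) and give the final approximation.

f(x) = x³ - 4x - 9
x₀ = 2.06, x₁ = 2.97

Secant formula: x_{n+1} = x_n - f(x_n)(x_n - x_{n-1})/(f(x_n) - f(x_{n-1}))

Iteration 1:
  f(2.060000) = -8.498184
  f(2.970000) = 5.318073
  x_2 = 2.970000 - 5.318073×(2.970000 - 2.060000)/(5.318073 - (-8.498184))
       = 2.619728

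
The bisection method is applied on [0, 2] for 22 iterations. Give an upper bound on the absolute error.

Bisection error bound: |error| ≤ (b-a)/2^n
|error| ≤ (2 - 0)/2^22 = 2/2^22
|error| ≤ 0.0000004768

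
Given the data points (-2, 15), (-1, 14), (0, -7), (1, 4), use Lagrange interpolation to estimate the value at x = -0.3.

Lagrange interpolation formula:
P(x) = Σ yᵢ × Lᵢ(x)
where Lᵢ(x) = Π_{j≠i} (x - xⱼ)/(xᵢ - xⱼ)

L_0(-0.3) = (-0.3 - (-1))/(-2 - (-1)) × (-0.3 - 0)/(-2 - 0) × (-0.3 - 1)/(-2 - 1) = -0.045500
L_1(-0.3) = (-0.3 - (-2))/(-1 - (-2)) × (-0.3 - 0)/(-1 - 0) × (-0.3 - 1)/(-1 - 1) = 0.331500
L_2(-0.3) = (-0.3 - (-2))/(0 - (-2)) × (-0.3 - (-1))/(0 - (-1)) × (-0.3 - 1)/(0 - 1) = 0.773500
L_3(-0.3) = (-0.3 - (-2))/(1 - (-2)) × (-0.3 - (-1))/(1 - (-1)) × (-0.3 - 0)/(1 - 0) = -0.059500

P(-0.3) = 15×L_0(-0.3) + 14×L_1(-0.3) + (-7)×L_2(-0.3) + 4×L_3(-0.3)
P(-0.3) = -1.694000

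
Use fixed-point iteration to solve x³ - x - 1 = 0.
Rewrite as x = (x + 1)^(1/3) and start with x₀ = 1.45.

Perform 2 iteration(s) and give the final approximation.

Equation: x³ - x - 1 = 0
Fixed-point form: x = (x + 1)^(1/3)
x₀ = 1.45

x_1 = g(1.450000) = 1.348100
x_2 = g(1.348100) = 1.329144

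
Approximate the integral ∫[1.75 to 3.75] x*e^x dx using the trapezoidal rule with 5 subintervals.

f(x) = x*e^x
a = 1.75, b = 3.75, n = 5
h = (b - a)/n = 0.400000

Trapezoidal rule: (h/2)[f(x₀) + 2f(x₁) + 2f(x₂) + ... + f(xₙ)]

x_0 = 1.7500, f(x_0) = 10.070555, coefficient = 1
x_1 = 2.1500, f(x_1) = 18.457446, coefficient = 2
x_2 = 2.5500, f(x_2) = 32.658115, coefficient = 2
x_3 = 2.9500, f(x_3) = 56.362563, coefficient = 2
x_4 = 3.3500, f(x_4) = 95.484158, coefficient = 2
x_5 = 3.7500, f(x_5) = 159.454058, coefficient = 1

I ≈ (0.400000/2) × 575.449175 = 115.089835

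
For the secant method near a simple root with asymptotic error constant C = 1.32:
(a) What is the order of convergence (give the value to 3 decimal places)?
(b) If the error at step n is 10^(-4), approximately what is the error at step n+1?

(a) Secant method has superlinear convergence with order φ = (1+√5)/2 ≈ 1.618.
    This means |e_{n+1}| ≈ C|e_n|^1.618.

(b) With |e_n| = 10^(-4) and C = 1.32:
    |e_{n+1}| ≈ 1.32 × (10^(-4))^1.618 = 1.32 × 10^(-6.47)

(a) ≈ 1.618 (golden ratio); (b) |e_{n+1}| ≈ 4.451e-07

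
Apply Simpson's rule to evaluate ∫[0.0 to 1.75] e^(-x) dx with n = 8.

f(x) = e^(-x)
a = 0.0, b = 1.75, n = 8
h = (b - a)/n = 0.218750

Simpson's rule: (h/3)[f(x₀) + 4f(x₁) + 2f(x₂) + ... + f(xₙ)]

x_0 = 0.0000, f(x_0) = 1.000000, coefficient = 1
x_1 = 0.2188, f(x_1) = 0.803523, coefficient = 4
x_2 = 0.4375, f(x_2) = 0.645649, coefficient = 2
x_3 = 0.6562, f(x_3) = 0.518793, coefficient = 4
x_4 = 0.8750, f(x_4) = 0.416862, coefficient = 2
x_5 = 1.0938, f(x_5) = 0.334958, coefficient = 4
x_6 = 1.3125, f(x_6) = 0.269146, coefficient = 2
x_7 = 1.5312, f(x_7) = 0.216265, coefficient = 4
x_8 = 1.7500, f(x_8) = 0.173774, coefficient = 1

I ≈ (0.218750/3) × 11.331244 = 0.826237
Exact value: 0.826226
Error: 0.000010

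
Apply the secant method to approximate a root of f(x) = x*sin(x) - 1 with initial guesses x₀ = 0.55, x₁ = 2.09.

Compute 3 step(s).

f(x) = x*sin(x) - 1
x₀ = 0.55, x₁ = 2.09

Secant formula: x_{n+1} = x_n - f(x_n)(x_n - x_{n-1})/(f(x_n) - f(x_{n-1}))

Iteration 1:
  f(0.550000) = -0.712522
  f(2.090000) = 0.814568
  x_2 = 2.090000 - 0.814568×(2.090000 - 0.550000)/(0.814568 - (-0.712522))
       = 1.268545
Iteration 2:
  f(2.090000) = 0.814568
  f(1.268545) = 0.211041
  x_3 = 1.268545 - 0.211041×(1.268545 - 2.090000)/(0.211041 - 0.814568)
       = 0.981300
Iteration 3:
  f(1.268545) = 0.211041
  f(0.981300) = -0.184323
  x_4 = 0.981300 - (-0.184323)×(0.981300 - 1.268545)/(-0.184323 - 0.211041)
       = 1.115217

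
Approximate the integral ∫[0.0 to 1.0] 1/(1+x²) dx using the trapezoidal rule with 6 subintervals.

f(x) = 1/(1+x²)
a = 0.0, b = 1.0, n = 6
h = (b - a)/n = 0.166667

Trapezoidal rule: (h/2)[f(x₀) + 2f(x₁) + 2f(x₂) + ... + f(xₙ)]

x_0 = 0.0000, f(x_0) = 1.000000, coefficient = 1
x_1 = 0.1667, f(x_1) = 0.972973, coefficient = 2
x_2 = 0.3333, f(x_2) = 0.900000, coefficient = 2
x_3 = 0.5000, f(x_3) = 0.800000, coefficient = 2
x_4 = 0.6667, f(x_4) = 0.692308, coefficient = 2
x_5 = 0.8333, f(x_5) = 0.590164, coefficient = 2
x_6 = 1.0000, f(x_6) = 0.500000, coefficient = 1

I ≈ (0.166667/2) × 9.410889 = 0.784241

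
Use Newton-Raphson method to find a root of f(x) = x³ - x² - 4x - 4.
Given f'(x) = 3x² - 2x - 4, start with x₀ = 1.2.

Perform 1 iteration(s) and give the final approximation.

f(x) = x³ - x² - 4x - 4
f'(x) = 3x² - 2x - 4
x₀ = 1.2

Newton-Raphson formula: x_{n+1} = x_n - f(x_n)/f'(x_n)

Iteration 1:
  f(1.200000) = -8.512000
  f'(1.200000) = -2.080000
  x_1 = 1.200000 - (-8.512000)/(-2.080000) = -2.892308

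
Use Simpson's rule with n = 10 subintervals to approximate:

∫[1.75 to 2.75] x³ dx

f(x) = x³
a = 1.75, b = 2.75, n = 10
h = (b - a)/n = 0.100000

Simpson's rule: (h/3)[f(x₀) + 4f(x₁) + 2f(x₂) + ... + f(xₙ)]

x_0 = 1.7500, f(x_0) = 5.359375, coefficient = 1
x_1 = 1.8500, f(x_1) = 6.331625, coefficient = 4
x_2 = 1.9500, f(x_2) = 7.414875, coefficient = 2
x_3 = 2.0500, f(x_3) = 8.615125, coefficient = 4
x_4 = 2.1500, f(x_4) = 9.938375, coefficient = 2
x_5 = 2.2500, f(x_5) = 11.390625, coefficient = 4
x_6 = 2.3500, f(x_6) = 12.977875, coefficient = 2
x_7 = 2.4500, f(x_7) = 14.706125, coefficient = 4
x_8 = 2.5500, f(x_8) = 16.581375, coefficient = 2
x_9 = 2.6500, f(x_9) = 18.609625, coefficient = 4
x_10 = 2.7500, f(x_10) = 20.796875, coefficient = 1

I ≈ (0.100000/3) × 358.593750 = 11.953125
Exact value: 11.953125
Error: 0.000000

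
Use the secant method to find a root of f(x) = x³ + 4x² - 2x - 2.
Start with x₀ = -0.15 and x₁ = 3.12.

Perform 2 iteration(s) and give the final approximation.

f(x) = x³ + 4x² - 2x - 2
x₀ = -0.15, x₁ = 3.12

Secant formula: x_{n+1} = x_n - f(x_n)(x_n - x_{n-1})/(f(x_n) - f(x_{n-1}))

Iteration 1:
  f(-0.150000) = -1.613375
  f(3.120000) = 61.068928
  x_2 = 3.120000 - 61.068928×(3.120000 - (-0.150000))/(61.068928 - (-1.613375))
       = -0.065834
Iteration 2:
  f(3.120000) = 61.068928
  f(-0.065834) = -1.851282
  x_3 = -0.065834 - (-1.851282)×(-0.065834 - 3.120000)/(-1.851282 - 61.068928)
       = 0.027902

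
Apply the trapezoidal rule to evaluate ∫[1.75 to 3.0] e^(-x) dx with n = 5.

f(x) = e^(-x)
a = 1.75, b = 3.0, n = 5
h = (b - a)/n = 0.250000

Trapezoidal rule: (h/2)[f(x₀) + 2f(x₁) + 2f(x₂) + ... + f(xₙ)]

x_0 = 1.7500, f(x_0) = 0.173774, coefficient = 1
x_1 = 2.0000, f(x_1) = 0.135335, coefficient = 2
x_2 = 2.2500, f(x_2) = 0.105399, coefficient = 2
x_3 = 2.5000, f(x_3) = 0.082085, coefficient = 2
x_4 = 2.7500, f(x_4) = 0.063928, coefficient = 2
x_5 = 3.0000, f(x_5) = 0.049787, coefficient = 1

I ≈ (0.250000/2) × 0.997056 = 0.124632
Exact value: 0.123987
Error: 0.000645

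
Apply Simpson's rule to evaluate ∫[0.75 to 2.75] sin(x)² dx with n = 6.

f(x) = sin(x)²
a = 0.75, b = 2.75, n = 6
h = (b - a)/n = 0.333333

Simpson's rule: (h/3)[f(x₀) + 4f(x₁) + 2f(x₂) + ... + f(xₙ)]

x_0 = 0.7500, f(x_0) = 0.464631, coefficient = 1
x_1 = 1.0833, f(x_1) = 0.780615, coefficient = 4
x_2 = 1.4167, f(x_2) = 0.976432, coefficient = 2
x_3 = 1.7500, f(x_3) = 0.968228, coefficient = 4
x_4 = 2.0833, f(x_4) = 0.759518, coefficient = 2
x_5 = 2.4167, f(x_5) = 0.439675, coefficient = 4
x_6 = 2.7500, f(x_6) = 0.145665, coefficient = 1

I ≈ (0.333333/3) × 12.836268 = 1.426252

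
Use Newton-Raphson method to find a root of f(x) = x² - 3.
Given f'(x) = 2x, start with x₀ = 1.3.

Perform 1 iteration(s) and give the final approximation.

f(x) = x² - 3
f'(x) = 2x
x₀ = 1.3

Newton-Raphson formula: x_{n+1} = x_n - f(x_n)/f'(x_n)

Iteration 1:
  f(1.300000) = -1.310000
  f'(1.300000) = 2.600000
  x_1 = 1.300000 - (-1.310000)/2.600000 = 1.803846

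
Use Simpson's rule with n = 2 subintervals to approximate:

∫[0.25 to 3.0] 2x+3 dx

f(x) = 2x+3
a = 0.25, b = 3.0, n = 2
h = (b - a)/n = 1.375000

Simpson's rule: (h/3)[f(x₀) + 4f(x₁) + 2f(x₂) + ... + f(xₙ)]

x_0 = 0.2500, f(x_0) = 3.500000, coefficient = 1
x_1 = 1.6250, f(x_1) = 6.250000, coefficient = 4
x_2 = 3.0000, f(x_2) = 9.000000, coefficient = 1

I ≈ (1.375000/3) × 37.500000 = 17.187500
Exact value: 17.187500
Error: 0.000000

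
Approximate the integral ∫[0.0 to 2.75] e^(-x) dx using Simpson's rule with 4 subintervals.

f(x) = e^(-x)
a = 0.0, b = 2.75, n = 4
h = (b - a)/n = 0.687500

Simpson's rule: (h/3)[f(x₀) + 4f(x₁) + 2f(x₂) + ... + f(xₙ)]

x_0 = 0.0000, f(x_0) = 1.000000, coefficient = 1
x_1 = 0.6875, f(x_1) = 0.502832, coefficient = 4
x_2 = 1.3750, f(x_2) = 0.252840, coefficient = 2
x_3 = 2.0625, f(x_3) = 0.127136, coefficient = 4
x_4 = 2.7500, f(x_4) = 0.063928, coefficient = 1

I ≈ (0.687500/3) × 4.089476 = 0.937172
Exact value: 0.936072
Error: 0.001100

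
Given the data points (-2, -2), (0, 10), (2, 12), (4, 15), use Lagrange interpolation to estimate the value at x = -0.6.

Lagrange interpolation formula:
P(x) = Σ yᵢ × Lᵢ(x)
where Lᵢ(x) = Π_{j≠i} (x - xⱼ)/(xᵢ - xⱼ)

L_0(-0.6) = (-0.6 - 0)/(-2 - 0) × (-0.6 - 2)/(-2 - 2) × (-0.6 - 4)/(-2 - 4) = 0.149500
L_1(-0.6) = (-0.6 - (-2))/(0 - (-2)) × (-0.6 - 2)/(0 - 2) × (-0.6 - 4)/(0 - 4) = 1.046500
L_2(-0.6) = (-0.6 - (-2))/(2 - (-2)) × (-0.6 - 0)/(2 - 0) × (-0.6 - 4)/(2 - 4) = -0.241500
L_3(-0.6) = (-0.6 - (-2))/(4 - (-2)) × (-0.6 - 0)/(4 - 0) × (-0.6 - 2)/(4 - 2) = 0.045500

P(-0.6) = (-2)×L_0(-0.6) + 10×L_1(-0.6) + 12×L_2(-0.6) + 15×L_3(-0.6)
P(-0.6) = 7.950500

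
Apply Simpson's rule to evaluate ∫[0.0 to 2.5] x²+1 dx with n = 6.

f(x) = x²+1
a = 0.0, b = 2.5, n = 6
h = (b - a)/n = 0.416667

Simpson's rule: (h/3)[f(x₀) + 4f(x₁) + 2f(x₂) + ... + f(xₙ)]

x_0 = 0.0000, f(x_0) = 1.000000, coefficient = 1
x_1 = 0.4167, f(x_1) = 1.173611, coefficient = 4
x_2 = 0.8333, f(x_2) = 1.694444, coefficient = 2
x_3 = 1.2500, f(x_3) = 2.562500, coefficient = 4
x_4 = 1.6667, f(x_4) = 3.777778, coefficient = 2
x_5 = 2.0833, f(x_5) = 5.340278, coefficient = 4
x_6 = 2.5000, f(x_6) = 7.250000, coefficient = 1

I ≈ (0.416667/3) × 55.500000 = 7.708333
Exact value: 7.708333
Error: 0.000000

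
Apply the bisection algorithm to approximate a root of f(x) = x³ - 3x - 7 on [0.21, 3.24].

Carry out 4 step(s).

f(x) = x³ - 3x - 7
Initial interval: [0.21, 3.24]

Iteration 1:
  c_1 = (0.210000 + 3.240000)/2 = 1.725000
  f(c_1) = f(1.725000) = -7.042047
  f(a) × f(c) ≥ 0, new interval: [1.725000, 3.240000]
Iteration 2:
  c_2 = (1.725000 + 3.240000)/2 = 2.482500
  f(c_2) = f(2.482500) = 0.851667
  f(a) × f(c) < 0, new interval: [1.725000, 2.482500]
Iteration 3:
  c_3 = (1.725000 + 2.482500)/2 = 2.103750
  f(c_3) = f(2.103750) = -4.000549
  f(a) × f(c) ≥ 0, new interval: [2.103750, 2.482500]
Iteration 4:
  c_4 = (2.103750 + 2.482500)/2 = 2.293125
  f(c_4) = f(2.293125) = -1.821155
  f(a) × f(c) ≥ 0, new interval: [2.293125, 2.482500]

After 4 iteration(s), the approximation is c_4 = 2.293125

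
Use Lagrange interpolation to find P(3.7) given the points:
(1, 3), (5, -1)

Lagrange interpolation formula:
P(x) = Σ yᵢ × Lᵢ(x)
where Lᵢ(x) = Π_{j≠i} (x - xⱼ)/(xᵢ - xⱼ)

L_0(3.7) = (3.7 - 5)/(1 - 5) = 0.325000
L_1(3.7) = (3.7 - 1)/(5 - 1) = 0.675000

P(3.7) = 3×L_0(3.7) + (-1)×L_1(3.7)
P(3.7) = 0.300000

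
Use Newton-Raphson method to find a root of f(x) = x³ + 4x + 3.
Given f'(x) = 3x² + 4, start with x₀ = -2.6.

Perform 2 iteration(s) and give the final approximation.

f(x) = x³ + 4x + 3
f'(x) = 3x² + 4
x₀ = -2.6

Newton-Raphson formula: x_{n+1} = x_n - f(x_n)/f'(x_n)

Iteration 1:
  f(-2.600000) = -24.976000
  f'(-2.600000) = 24.280000
  x_1 = -2.600000 - (-24.976000)/24.280000 = -1.571334
Iteration 2:
  f(-1.571334) = -7.165107
  f'(-1.571334) = 11.407276
  x_2 = -1.571334 - (-7.165107)/11.407276 = -0.943217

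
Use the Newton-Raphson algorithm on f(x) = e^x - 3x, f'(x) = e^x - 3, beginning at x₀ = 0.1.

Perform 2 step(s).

f(x) = e^x - 3x
f'(x) = e^x - 3
x₀ = 0.1

Newton-Raphson formula: x_{n+1} = x_n - f(x_n)/f'(x_n)

Iteration 1:
  f(0.100000) = 0.805171
  f'(0.100000) = -1.894829
  x_1 = 0.100000 - 0.805171/(-1.894829) = 0.524931
Iteration 2:
  f(0.524931) = 0.115550
  f'(0.524931) = -1.309658
  x_2 = 0.524931 - 0.115550/(-1.309658) = 0.613160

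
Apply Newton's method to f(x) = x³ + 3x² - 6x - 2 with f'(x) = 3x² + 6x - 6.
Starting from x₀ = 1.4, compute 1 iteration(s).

f(x) = x³ + 3x² - 6x - 2
f'(x) = 3x² + 6x - 6
x₀ = 1.4

Newton-Raphson formula: x_{n+1} = x_n - f(x_n)/f'(x_n)

Iteration 1:
  f(1.400000) = -1.776000
  f'(1.400000) = 8.280000
  x_1 = 1.400000 - (-1.776000)/8.280000 = 1.614493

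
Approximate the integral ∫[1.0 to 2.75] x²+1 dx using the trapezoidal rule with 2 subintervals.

f(x) = x²+1
a = 1.0, b = 2.75, n = 2
h = (b - a)/n = 0.875000

Trapezoidal rule: (h/2)[f(x₀) + 2f(x₁) + 2f(x₂) + ... + f(xₙ)]

x_0 = 1.0000, f(x_0) = 2.000000, coefficient = 1
x_1 = 1.8750, f(x_1) = 4.515625, coefficient = 2
x_2 = 2.7500, f(x_2) = 8.562500, coefficient = 1

I ≈ (0.875000/2) × 19.593750 = 8.572266
Exact value: 8.348958
Error: 0.223307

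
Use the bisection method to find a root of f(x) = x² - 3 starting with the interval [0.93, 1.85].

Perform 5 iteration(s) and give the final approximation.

f(x) = x² - 3
Initial interval: [0.93, 1.85]

Iteration 1:
  c_1 = (0.930000 + 1.850000)/2 = 1.390000
  f(c_1) = f(1.390000) = -1.067900
  f(a) × f(c) ≥ 0, new interval: [1.390000, 1.850000]
Iteration 2:
  c_2 = (1.390000 + 1.850000)/2 = 1.620000
  f(c_2) = f(1.620000) = -0.375600
  f(a) × f(c) ≥ 0, new interval: [1.620000, 1.850000]
Iteration 3:
  c_3 = (1.620000 + 1.850000)/2 = 1.735000
  f(c_3) = f(1.735000) = 0.010225
  f(a) × f(c) < 0, new interval: [1.620000, 1.735000]
Iteration 4:
  c_4 = (1.620000 + 1.735000)/2 = 1.677500
  f(c_4) = f(1.677500) = -0.185994
  f(a) × f(c) ≥ 0, new interval: [1.677500, 1.735000]
Iteration 5:
  c_5 = (1.677500 + 1.735000)/2 = 1.706250
  f(c_5) = f(1.706250) = -0.088711
  f(a) × f(c) ≥ 0, new interval: [1.706250, 1.735000]

After 5 iteration(s), the approximation is c_5 = 1.706250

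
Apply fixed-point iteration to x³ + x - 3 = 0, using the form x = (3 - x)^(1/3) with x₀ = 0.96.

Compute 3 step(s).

Equation: x³ + x - 3 = 0
Fixed-point form: x = (3 - x)^(1/3)
x₀ = 0.96

x_1 = g(0.960000) = 1.268265
x_2 = g(1.268265) = 1.200864
x_3 = g(1.200864) = 1.216246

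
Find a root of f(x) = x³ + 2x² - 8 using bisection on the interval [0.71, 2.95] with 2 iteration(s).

f(x) = x³ + 2x² - 8
Initial interval: [0.71, 2.95]

Iteration 1:
  c_1 = (0.710000 + 2.950000)/2 = 1.830000
  f(c_1) = f(1.830000) = 4.826287
  f(a) × f(c) < 0, new interval: [0.710000, 1.830000]
Iteration 2:
  c_2 = (0.710000 + 1.830000)/2 = 1.270000
  f(c_2) = f(1.270000) = -2.725817
  f(a) × f(c) ≥ 0, new interval: [1.270000, 1.830000]

After 2 iteration(s), the approximation is c_2 = 1.270000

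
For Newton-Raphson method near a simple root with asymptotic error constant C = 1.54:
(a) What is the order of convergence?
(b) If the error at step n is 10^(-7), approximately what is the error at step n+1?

(a) Newton-Raphson has quadratic (order 2) convergence near simple roots.
    This means |e_{n+1}| ≈ C|e_n|².

(b) With |e_n| = 10^(-7) and C = 1.54:
    |e_{n+1}| ≈ 1.54 × (10^(-7))² = 1.54 × 10^(-14)

(a) 2 (quadratic); (b) |e_{n+1}| ≈ 1.540e-14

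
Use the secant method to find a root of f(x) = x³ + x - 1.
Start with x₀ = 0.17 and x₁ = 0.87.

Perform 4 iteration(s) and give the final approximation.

f(x) = x³ + x - 1
x₀ = 0.17, x₁ = 0.87

Secant formula: x_{n+1} = x_n - f(x_n)(x_n - x_{n-1})/(f(x_n) - f(x_{n-1}))

Iteration 1:
  f(0.170000) = -0.825087
  f(0.870000) = 0.528503
  x_2 = 0.870000 - 0.528503×(0.870000 - 0.170000)/(0.528503 - (-0.825087))
       = 0.596688
Iteration 2:
  f(0.870000) = 0.528503
  f(0.596688) = -0.190869
  x_3 = 0.596688 - (-0.190869)×(0.596688 - 0.870000)/(-0.190869 - 0.528503)
       = 0.669205
Iteration 3:
  f(0.596688) = -0.190869
  f(0.669205) = -0.031101
  x_4 = 0.669205 - (-0.031101)×(0.669205 - 0.596688)/(-0.031101 - (-0.190869))
       = 0.683322
Iteration 4:
  f(0.669205) = -0.031101
  f(0.683322) = 0.002384
  x_5 = 0.683322 - 0.002384×(0.683322 - 0.669205)/(0.002384 - (-0.031101))
       = 0.682317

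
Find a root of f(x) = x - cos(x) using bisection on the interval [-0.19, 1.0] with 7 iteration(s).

f(x) = x - cos(x)
Initial interval: [-0.19, 1.0]

Iteration 1:
  c_1 = (-0.190000 + 1.000000)/2 = 0.405000
  f(c_1) = f(0.405000) = -0.514102
  f(a) × f(c) ≥ 0, new interval: [0.405000, 1.000000]
Iteration 2:
  c_2 = (0.405000 + 1.000000)/2 = 0.702500
  f(c_2) = f(0.702500) = -0.060729
  f(a) × f(c) ≥ 0, new interval: [0.702500, 1.000000]
Iteration 3:
  c_3 = (0.702500 + 1.000000)/2 = 0.851250
  f(c_3) = f(0.851250) = 0.192206
  f(a) × f(c) < 0, new interval: [0.702500, 0.851250]
Iteration 4:
  c_4 = (0.702500 + 0.851250)/2 = 0.776875
  f(c_4) = f(0.776875) = 0.063767
  f(a) × f(c) < 0, new interval: [0.702500, 0.776875]
Iteration 5:
  c_5 = (0.702500 + 0.776875)/2 = 0.739688
  f(c_5) = f(0.739688) = 0.001008
  f(a) × f(c) < 0, new interval: [0.702500, 0.739688]
Iteration 6:
  c_6 = (0.702500 + 0.739688)/2 = 0.721094
  f(c_6) = f(0.721094) = -0.029990
  f(a) × f(c) ≥ 0, new interval: [0.721094, 0.739688]
Iteration 7:
  c_7 = (0.721094 + 0.739688)/2 = 0.730391
  f(c_7) = f(0.730391) = -0.014523
  f(a) × f(c) ≥ 0, new interval: [0.730391, 0.739688]

After 7 iteration(s), the approximation is c_7 = 0.730391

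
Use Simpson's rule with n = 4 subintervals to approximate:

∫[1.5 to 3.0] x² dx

f(x) = x²
a = 1.5, b = 3.0, n = 4
h = (b - a)/n = 0.375000

Simpson's rule: (h/3)[f(x₀) + 4f(x₁) + 2f(x₂) + ... + f(xₙ)]

x_0 = 1.5000, f(x_0) = 2.250000, coefficient = 1
x_1 = 1.8750, f(x_1) = 3.515625, coefficient = 4
x_2 = 2.2500, f(x_2) = 5.062500, coefficient = 2
x_3 = 2.6250, f(x_3) = 6.890625, coefficient = 4
x_4 = 3.0000, f(x_4) = 9.000000, coefficient = 1

I ≈ (0.375000/3) × 63.000000 = 7.875000
Exact value: 7.875000
Error: 0.000000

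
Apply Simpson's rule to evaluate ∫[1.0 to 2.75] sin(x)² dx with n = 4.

f(x) = sin(x)²
a = 1.0, b = 2.75, n = 4
h = (b - a)/n = 0.437500

Simpson's rule: (h/3)[f(x₀) + 4f(x₁) + 2f(x₂) + ... + f(xₙ)]

x_0 = 1.0000, f(x_0) = 0.708073, coefficient = 1
x_1 = 1.4375, f(x_1) = 0.982337, coefficient = 4
x_2 = 1.8750, f(x_2) = 0.910280, coefficient = 2
x_3 = 2.3125, f(x_3) = 0.543639, coefficient = 4
x_4 = 2.7500, f(x_4) = 0.145665, coefficient = 1

I ≈ (0.437500/3) × 8.778202 = 1.280154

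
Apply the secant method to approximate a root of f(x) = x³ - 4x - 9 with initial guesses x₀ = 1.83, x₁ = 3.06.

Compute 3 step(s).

f(x) = x³ - 4x - 9
x₀ = 1.83, x₁ = 3.06

Secant formula: x_{n+1} = x_n - f(x_n)(x_n - x_{n-1})/(f(x_n) - f(x_{n-1}))

Iteration 1:
  f(1.830000) = -10.191513
  f(3.060000) = 7.412616
  x_2 = 3.060000 - 7.412616×(3.060000 - 1.830000)/(7.412616 - (-10.191513))
       = 2.542081
Iteration 2:
  f(3.060000) = 7.412616
  f(2.542081) = -2.740954
  x_3 = 2.542081 - (-2.740954)×(2.542081 - 3.060000)/(-2.740954 - 7.412616)
       = 2.681893
Iteration 3:
  f(2.542081) = -2.740954
  f(2.681893) = -0.437924
  x_4 = 2.681893 - (-0.437924)×(2.681893 - 2.542081)/(-0.437924 - (-2.740954))
       = 2.708478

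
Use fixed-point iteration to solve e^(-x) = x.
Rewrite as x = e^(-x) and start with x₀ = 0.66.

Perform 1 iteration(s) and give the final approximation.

Equation: e^(-x) = x
Fixed-point form: x = e^(-x)
x₀ = 0.66

x_1 = g(0.660000) = 0.516851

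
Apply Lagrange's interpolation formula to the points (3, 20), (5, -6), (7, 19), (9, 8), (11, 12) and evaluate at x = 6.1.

Lagrange interpolation formula:
P(x) = Σ yᵢ × Lᵢ(x)
where Lᵢ(x) = Π_{j≠i} (x - xⱼ)/(xᵢ - xⱼ)

L_0(6.1) = (6.1 - 5)/(3 - 5) × (6.1 - 7)/(3 - 7) × (6.1 - 9)/(3 - 9) × (6.1 - 11)/(3 - 11) = -0.036635
L_1(6.1) = (6.1 - 3)/(5 - 3) × (6.1 - 7)/(5 - 7) × (6.1 - 9)/(5 - 9) × (6.1 - 11)/(5 - 11) = 0.412978
L_2(6.1) = (6.1 - 3)/(7 - 3) × (6.1 - 5)/(7 - 5) × (6.1 - 9)/(7 - 9) × (6.1 - 11)/(7 - 11) = 0.757127
L_3(6.1) = (6.1 - 3)/(9 - 3) × (6.1 - 5)/(9 - 5) × (6.1 - 7)/(9 - 7) × (6.1 - 11)/(9 - 11) = -0.156647
L_4(6.1) = (6.1 - 3)/(11 - 3) × (6.1 - 5)/(11 - 5) × (6.1 - 7)/(11 - 7) × (6.1 - 9)/(11 - 9) = 0.023177

P(6.1) = 20×L_0(6.1) + (-6)×L_1(6.1) + 19×L_2(6.1) + 8×L_3(6.1) + 12×L_4(6.1)
P(6.1) = 10.199786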